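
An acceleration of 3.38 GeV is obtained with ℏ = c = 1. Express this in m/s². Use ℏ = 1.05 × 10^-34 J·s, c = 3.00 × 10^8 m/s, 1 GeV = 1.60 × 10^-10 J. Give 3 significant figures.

1.55 × 10^33 m/s²

Acceleration is [L]/[T]² = c·[E]/ℏ.
1 GeV → c/ℏ × (1 GeV in J) = 4.57 × 10^32 m/s².
Result: 3.38 × 4.57 × 10^32 = 1.55 × 10^33 m/s².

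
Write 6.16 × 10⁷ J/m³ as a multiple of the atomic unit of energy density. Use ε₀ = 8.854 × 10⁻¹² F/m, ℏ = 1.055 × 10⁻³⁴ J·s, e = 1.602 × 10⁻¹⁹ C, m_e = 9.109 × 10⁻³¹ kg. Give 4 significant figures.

atomic unit of energy density: u_au = E_h/a₀³ = m_e⁴e¹⁰/((4πε₀)⁵ℏ⁸) = 2.929 × 10¹³ J/m³.
6.16 × 10⁷ / 2.929 × 10¹³ = 2.103 × 10⁻⁶

2.103 × 10⁻⁶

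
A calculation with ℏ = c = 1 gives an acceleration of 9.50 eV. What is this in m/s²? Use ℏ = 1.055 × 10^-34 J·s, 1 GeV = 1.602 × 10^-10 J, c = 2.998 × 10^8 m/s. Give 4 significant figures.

Acceleration is [L]/[T]² = c·[E]/ℏ.
1 GeV → c/ℏ × (1 GeV in J) = 4.552 × 10^32 m/s².
Convert the energy scale: 9.50 eV = 9.50 × 10^-9 GeV.
Result: 9.50 × 10^-9 × 4.552 × 10^32 = 4.325 × 10^24 m/s².

4.325 × 10^24 m/s²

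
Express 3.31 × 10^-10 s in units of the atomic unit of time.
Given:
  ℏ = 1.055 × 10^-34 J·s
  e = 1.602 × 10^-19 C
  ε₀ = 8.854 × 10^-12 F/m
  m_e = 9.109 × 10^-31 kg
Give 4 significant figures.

atomic unit of time: τ_au = (4πε₀)²ℏ³/(m_e e⁴) = 2.423 × 10^-17 s.
3.31 × 10^-10 / 2.423 × 10^-17 = 1.366 × 10^7

1.366 × 10^7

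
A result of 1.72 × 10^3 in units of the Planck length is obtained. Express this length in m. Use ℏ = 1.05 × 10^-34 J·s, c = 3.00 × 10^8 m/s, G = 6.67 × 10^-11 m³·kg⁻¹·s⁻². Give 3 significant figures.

2.77 × 10^-32 m

One Planck length: ℓ_P = √(ℏG/c³) = 1.61 × 10^-35 m.
1.72 × 10^3 × 1.61 × 10^-35 m = 2.77 × 10^-32 m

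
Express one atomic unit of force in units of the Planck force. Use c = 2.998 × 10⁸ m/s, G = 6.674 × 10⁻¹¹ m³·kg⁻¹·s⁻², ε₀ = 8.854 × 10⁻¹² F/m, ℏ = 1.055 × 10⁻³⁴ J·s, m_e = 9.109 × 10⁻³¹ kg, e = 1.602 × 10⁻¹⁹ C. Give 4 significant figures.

atomic unit of force: F_au = E_h/a₀ = m_e²e⁶/((4πε₀)³ℏ⁴) = 8.220 × 10⁻⁸ N
Planck force: F_P = c⁴/G = 1.210 × 10⁴⁴ N
ratio = 8.220 × 10⁻⁸ / 1.210 × 10⁴⁴ = 6.791 × 10⁻⁵²

6.791 × 10⁻⁵²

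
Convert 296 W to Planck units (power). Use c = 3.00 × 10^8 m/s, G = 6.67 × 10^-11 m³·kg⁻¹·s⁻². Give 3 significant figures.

Planck power: P_P = c⁵/G = 3.64 × 10^52 W.
296 / 3.64 × 10^52 = 8.12 × 10^-51

8.12 × 10^-51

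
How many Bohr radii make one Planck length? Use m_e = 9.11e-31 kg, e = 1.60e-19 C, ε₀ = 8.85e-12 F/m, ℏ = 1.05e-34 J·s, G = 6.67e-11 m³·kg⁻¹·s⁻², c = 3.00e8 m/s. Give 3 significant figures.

3.06e-25

Planck length: ℓ_P = √(ℏG/c³) = 1.61e-35 m
Bohr radius: a₀ = 4πε₀ℏ²/(m_e e²) = 5.26e-11 m
ratio = 1.61e-35 / 5.26e-11 = 3.06e-25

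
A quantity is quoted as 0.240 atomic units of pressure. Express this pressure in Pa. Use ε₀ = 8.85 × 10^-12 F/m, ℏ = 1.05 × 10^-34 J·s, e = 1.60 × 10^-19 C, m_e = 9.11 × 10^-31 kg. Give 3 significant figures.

7.23 × 10^12 Pa

One atomic unit of pressure: P_au = E_h/a₀³ = m_e⁴e¹⁰/((4πε₀)⁵ℏ⁸) = 3.01 × 10^13 Pa.
0.240 × 3.01 × 10^13 Pa = 7.23 × 10^12 Pa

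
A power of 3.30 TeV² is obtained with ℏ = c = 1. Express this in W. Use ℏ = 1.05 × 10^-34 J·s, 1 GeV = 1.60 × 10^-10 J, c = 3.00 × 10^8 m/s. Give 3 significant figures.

8.05 × 10^20 W

Power is [E]/[T] = [E]²/ℏ.
1 GeV² → 1/ℏ × (1 GeV in J)² = 2.44 × 10^14 W.
Convert the energy scale: 3.30 TeV² = 3.30 × 10^6 GeV².
Result: 3.30 × 10^6 × 2.44 × 10^14 = 8.05 × 10^20 W.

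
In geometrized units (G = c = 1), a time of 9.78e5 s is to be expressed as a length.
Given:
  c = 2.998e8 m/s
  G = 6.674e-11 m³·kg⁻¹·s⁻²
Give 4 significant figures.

Time → length via c.
9.78e5 s × (c) = 2.932e14 m

2.932e14 m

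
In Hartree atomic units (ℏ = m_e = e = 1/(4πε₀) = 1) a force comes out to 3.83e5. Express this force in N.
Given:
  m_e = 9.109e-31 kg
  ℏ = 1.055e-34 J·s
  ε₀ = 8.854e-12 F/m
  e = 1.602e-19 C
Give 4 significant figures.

One atomic unit of force: F_au = E_h/a₀ = m_e²e⁶/((4πε₀)³ℏ⁴) = 8.220e-8 N.
3.83e5 × 8.220e-8 N = 0.03148 N

0.03148 N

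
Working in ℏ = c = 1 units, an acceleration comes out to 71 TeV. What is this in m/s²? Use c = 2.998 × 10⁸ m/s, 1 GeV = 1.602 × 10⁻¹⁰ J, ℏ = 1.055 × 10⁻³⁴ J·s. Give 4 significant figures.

Acceleration is [L]/[T]² = c·[E]/ℏ.
1 GeV → c/ℏ × (1 GeV in J) = 4.552 × 10³² m/s².
Convert the energy scale: 71 TeV = 7.10 × 10⁴ GeV.
Result: 7.10 × 10⁴ × 4.552 × 10³² = 3.232 × 10³⁷ m/s².

3.232 × 10³⁷ m/s²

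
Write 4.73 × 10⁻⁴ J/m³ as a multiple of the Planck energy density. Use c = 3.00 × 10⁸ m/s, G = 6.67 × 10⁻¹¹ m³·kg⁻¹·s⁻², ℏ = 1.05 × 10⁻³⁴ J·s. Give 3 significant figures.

Planck energy density: u_P = c⁷/(ℏG²) = 4.68 × 10¹¹³ J/m³.
4.73 × 10⁻⁴ / 4.68 × 10¹¹³ = 1.01 × 10⁻¹¹⁷

1.01 × 10⁻¹¹⁷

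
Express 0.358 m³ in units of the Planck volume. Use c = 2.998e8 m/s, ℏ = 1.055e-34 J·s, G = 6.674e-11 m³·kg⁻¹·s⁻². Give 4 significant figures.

Planck volume: V_P = (ℏG/c³)^(3/2) = 4.224e-105 m³.
0.358 / 4.224e-105 = 8.476e103

8.476e103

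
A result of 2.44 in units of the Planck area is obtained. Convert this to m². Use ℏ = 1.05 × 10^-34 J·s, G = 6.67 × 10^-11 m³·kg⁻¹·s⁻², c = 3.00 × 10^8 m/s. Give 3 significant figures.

6.33 × 10^-70 m²

One Planck area: A_P = ℏG/c³ = 2.59 × 10^-70 m².
2.44 × 2.59 × 10^-70 m² = 6.33 × 10^-70 m²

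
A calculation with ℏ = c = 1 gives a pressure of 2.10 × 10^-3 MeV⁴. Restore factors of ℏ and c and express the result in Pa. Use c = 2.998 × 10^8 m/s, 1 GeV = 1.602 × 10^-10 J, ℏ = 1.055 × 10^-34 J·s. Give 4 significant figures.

Pressure is [E]/[L]³ = [E]⁴/(ℏc)³.
1 GeV⁴ → 1/(ℏc)³ × (1 GeV in J)⁴ = 2.082 × 10^37 Pa.
Convert the energy scale: 2.10 × 10^-3 MeV⁴ = 2.10 × 10^-15 GeV⁴.
Result: 2.10 × 10^-15 × 2.082 × 10^37 = 4.371 × 10^22 Pa.

4.371 × 10^22 Pa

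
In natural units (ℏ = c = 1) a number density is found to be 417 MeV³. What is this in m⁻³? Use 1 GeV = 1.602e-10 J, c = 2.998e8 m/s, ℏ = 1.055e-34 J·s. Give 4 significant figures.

5.418e40 m⁻³

Number density is [L]⁻³ = [E]³/(ℏc)³.
1 GeV³ → 1/(ℏc)³ × (1 GeV in J)³ = 1.299e47 m⁻³.
Convert the energy scale: 417 MeV³ = 4.17e-7 GeV³.
Result: 4.17e-7 × 1.299e47 = 5.418e40 m⁻³.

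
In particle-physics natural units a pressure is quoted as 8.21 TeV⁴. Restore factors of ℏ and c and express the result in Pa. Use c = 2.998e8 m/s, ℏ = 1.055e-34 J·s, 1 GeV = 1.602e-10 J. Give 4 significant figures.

1.709e50 Pa

Pressure is [E]/[L]³ = [E]⁴/(ℏc)³.
1 GeV⁴ → 1/(ℏc)³ × (1 GeV in J)⁴ = 2.082e37 Pa.
Convert the energy scale: 8.21 TeV⁴ = 8.21e12 GeV⁴.
Result: 8.21e12 × 2.082e37 = 1.709e50 Pa.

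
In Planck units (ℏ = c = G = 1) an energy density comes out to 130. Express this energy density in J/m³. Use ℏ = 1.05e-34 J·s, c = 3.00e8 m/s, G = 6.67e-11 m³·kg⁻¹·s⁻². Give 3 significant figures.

6.09e115 J/m³

One Planck energy density: u_P = c⁷/(ℏG²) = 4.68e113 J/m³.
130 × 4.68e113 J/m³ = 6.09e115 J/m³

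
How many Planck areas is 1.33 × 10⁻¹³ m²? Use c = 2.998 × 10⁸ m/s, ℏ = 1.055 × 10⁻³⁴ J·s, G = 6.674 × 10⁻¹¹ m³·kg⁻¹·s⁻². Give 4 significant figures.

Planck area: A_P = ℏG/c³ = 2.613 × 10⁻⁷⁰ m².
1.33 × 10⁻¹³ / 2.613 × 10⁻⁷⁰ = 5.090 × 10⁵⁶

5.090 × 10⁵⁶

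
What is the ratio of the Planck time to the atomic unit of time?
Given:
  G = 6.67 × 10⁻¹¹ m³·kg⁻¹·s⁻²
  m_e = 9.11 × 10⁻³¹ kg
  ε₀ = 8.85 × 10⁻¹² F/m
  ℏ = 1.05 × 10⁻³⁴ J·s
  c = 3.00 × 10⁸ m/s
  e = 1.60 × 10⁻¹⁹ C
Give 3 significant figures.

Planck time: t_P = √(ℏG/c⁵) = 5.37 × 10⁻⁴⁴ s
atomic unit of time: τ_au = (4πε₀)²ℏ³/(m_e e⁴) = 2.40 × 10⁻¹⁷ s
ratio = 5.37 × 10⁻⁴⁴ / 2.40 × 10⁻¹⁷ = 2.24 × 10⁻²⁷

2.24 × 10⁻²⁷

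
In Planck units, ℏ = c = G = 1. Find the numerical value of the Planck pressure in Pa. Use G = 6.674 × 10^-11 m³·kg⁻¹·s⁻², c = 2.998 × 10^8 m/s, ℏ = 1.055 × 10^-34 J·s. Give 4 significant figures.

4.632 × 10^113 Pa

The unique combination of the constants set to 1 with dimensions of pressure is p_P = c⁷/(ℏG²).
  = 2.177 × 10^59 / 4.699 × 10^-55
  = 4.632 × 10^113 Pa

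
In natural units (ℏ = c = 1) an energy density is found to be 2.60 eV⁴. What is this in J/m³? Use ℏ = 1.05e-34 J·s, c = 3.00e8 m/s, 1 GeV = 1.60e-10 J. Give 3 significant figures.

54.5 J/m³

[E]/[L]³ = [E]⁴/(ℏc)³; restore (ℏc)⁻³.
1 GeV⁴ → 1/(ℏc)³ × (1 GeV in J)⁴ = 2.10e37 J/m³.
Convert the energy scale: 2.60 eV⁴ = 2.60e-36 GeV⁴.
Result: 2.60e-36 × 2.10e37 = 54.5 J/m³.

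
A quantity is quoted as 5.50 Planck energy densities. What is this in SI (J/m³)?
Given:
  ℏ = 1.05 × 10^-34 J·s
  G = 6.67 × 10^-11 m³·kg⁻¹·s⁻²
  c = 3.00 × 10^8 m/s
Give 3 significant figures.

2.57 × 10^114 J/m³

One Planck energy density: u_P = c⁷/(ℏG²) = 4.68 × 10^113 J/m³.
5.50 × 4.68 × 10^113 J/m³ = 2.57 × 10^114 J/m³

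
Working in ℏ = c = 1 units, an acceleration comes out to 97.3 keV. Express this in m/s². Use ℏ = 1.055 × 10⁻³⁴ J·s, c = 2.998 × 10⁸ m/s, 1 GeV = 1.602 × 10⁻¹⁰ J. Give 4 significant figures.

Acceleration is [L]/[T]² = c·[E]/ℏ.
1 GeV → c/ℏ × (1 GeV in J) = 4.552 × 10³² m/s².
Convert the energy scale: 97.3 keV = 9.73 × 10⁻⁵ GeV.
Result: 9.73 × 10⁻⁵ × 4.552 × 10³² = 4.429 × 10²⁸ m/s².

4.429 × 10²⁸ m/s²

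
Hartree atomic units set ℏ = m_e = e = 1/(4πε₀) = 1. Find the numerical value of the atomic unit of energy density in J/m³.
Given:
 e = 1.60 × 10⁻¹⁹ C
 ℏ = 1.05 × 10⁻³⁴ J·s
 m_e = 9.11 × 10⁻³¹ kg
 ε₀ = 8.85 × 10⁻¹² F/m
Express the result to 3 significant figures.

3.01 × 10¹³ J/m³

Dimensional analysis gives u_au = E_h/a₀³ = m_e⁴e¹⁰/((4πε₀)⁵ℏ⁸).
E_h = 4.38 × 10⁻¹⁸ J
a₀ = 5.26 × 10⁻¹¹ m
E_h/a₀³ = 3.01 × 10¹³ J/m³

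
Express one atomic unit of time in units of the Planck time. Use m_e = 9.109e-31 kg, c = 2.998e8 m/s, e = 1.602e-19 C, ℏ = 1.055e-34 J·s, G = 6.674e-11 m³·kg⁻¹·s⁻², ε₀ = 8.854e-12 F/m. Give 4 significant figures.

4.494e26

atomic unit of time: τ_au = (4πε₀)²ℏ³/(m_e e⁴) = 2.423e-17 s
Planck time: t_P = √(ℏG/c⁵) = 5.392e-44 s
ratio = 2.423e-17 / 5.392e-44 = 4.494e26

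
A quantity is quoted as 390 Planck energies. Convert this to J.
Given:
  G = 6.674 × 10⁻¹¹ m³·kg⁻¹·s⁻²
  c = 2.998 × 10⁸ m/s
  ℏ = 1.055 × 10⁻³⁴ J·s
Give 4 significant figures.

7.631 × 10¹¹ J

One Planck energy: E_P = √(ℏc⁵/G) = 1.957 × 10⁹ J.
390 × 1.957 × 10⁹ J = 7.631 × 10¹¹ J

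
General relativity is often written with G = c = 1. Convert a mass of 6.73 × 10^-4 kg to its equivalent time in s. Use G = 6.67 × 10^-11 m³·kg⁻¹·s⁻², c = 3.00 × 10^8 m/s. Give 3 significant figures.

1.66 × 10^-39 s

Mass → time via G/c³.
6.73 × 10^-4 kg × (G/c³) = 1.66 × 10^-39 s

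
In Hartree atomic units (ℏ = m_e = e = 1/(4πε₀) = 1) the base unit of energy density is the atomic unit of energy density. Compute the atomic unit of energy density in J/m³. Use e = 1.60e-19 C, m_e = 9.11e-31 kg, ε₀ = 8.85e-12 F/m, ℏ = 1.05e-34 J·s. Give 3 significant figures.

3.01e13 J/m³

u_au = E_h/a₀³ = m_e⁴e¹⁰/((4πε₀)⁵ℏ⁸)
E_h = 4.38e-18 J
a₀ = 5.26e-11 m
E_h/a₀³ = 3.01e13 J/m³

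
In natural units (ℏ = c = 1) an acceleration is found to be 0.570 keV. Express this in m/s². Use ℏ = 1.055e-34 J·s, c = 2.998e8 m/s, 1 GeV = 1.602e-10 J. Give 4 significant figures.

2.595e26 m/s²

Acceleration is [L]/[T]² = c·[E]/ℏ.
1 GeV → c/ℏ × (1 GeV in J) = 4.552e32 m/s².
Convert the energy scale: 0.570 keV = 5.70e-7 GeV.
Result: 5.70e-7 × 4.552e32 = 2.595e26 m/s².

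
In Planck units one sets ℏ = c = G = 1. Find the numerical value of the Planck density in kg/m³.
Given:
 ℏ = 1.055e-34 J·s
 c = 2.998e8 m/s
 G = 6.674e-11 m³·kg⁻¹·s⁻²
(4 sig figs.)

5.154e96 kg/m³

ρ_P = c⁵/(ℏG²)
  = 2.422e42 / 4.699e-55
  = 5.154e96 kg/m³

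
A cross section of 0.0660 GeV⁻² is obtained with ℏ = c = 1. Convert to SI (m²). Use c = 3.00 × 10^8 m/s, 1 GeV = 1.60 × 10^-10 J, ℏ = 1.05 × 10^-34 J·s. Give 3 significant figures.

2.56 × 10^-33 m²

Area is [L]² = [E]⁻²·(ℏc)²; restore (ℏc)².
1 GeV⁻² → (ℏc)² × (1 GeV in J)⁻² = 3.88 × 10^-32 m².
Result: 0.0660 × 3.88 × 10^-32 = 2.56 × 10^-33 m².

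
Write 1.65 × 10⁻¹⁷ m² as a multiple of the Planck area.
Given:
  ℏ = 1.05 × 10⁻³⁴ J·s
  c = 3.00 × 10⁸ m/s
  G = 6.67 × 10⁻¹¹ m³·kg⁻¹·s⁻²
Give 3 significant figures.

Planck area: A_P = ℏG/c³ = 2.59 × 10⁻⁷⁰ m².
1.65 × 10⁻¹⁷ / 2.59 × 10⁻⁷⁰ = 6.36 × 10⁵²

6.36 × 10⁵²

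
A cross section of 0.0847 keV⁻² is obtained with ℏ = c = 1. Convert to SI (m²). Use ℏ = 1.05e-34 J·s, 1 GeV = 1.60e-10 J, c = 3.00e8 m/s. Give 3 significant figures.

Area is [L]² = [E]⁻²·(ℏc)²; restore (ℏc)².
1 GeV⁻² → (ℏc)² × (1 GeV in J)⁻² = 3.88e-32 m².
Convert the energy scale: 0.0847 keV⁻² = 8.47e10 GeV⁻².
Result: 8.47e10 × 3.88e-32 = 3.28e-21 m².

3.28e-21 m²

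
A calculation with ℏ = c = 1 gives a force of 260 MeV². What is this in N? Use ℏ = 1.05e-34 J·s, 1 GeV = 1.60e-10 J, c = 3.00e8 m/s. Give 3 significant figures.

211 N

Force is [E]/[L] = [E]²/(ℏc); restore (ℏc)⁻¹.
1 GeV² → 1/(ℏc) × (1 GeV in J)² = 8.13e5 N.
Convert the energy scale: 260 MeV² = 2.60e-4 GeV².
Result: 2.60e-4 × 8.13e5 = 211 N.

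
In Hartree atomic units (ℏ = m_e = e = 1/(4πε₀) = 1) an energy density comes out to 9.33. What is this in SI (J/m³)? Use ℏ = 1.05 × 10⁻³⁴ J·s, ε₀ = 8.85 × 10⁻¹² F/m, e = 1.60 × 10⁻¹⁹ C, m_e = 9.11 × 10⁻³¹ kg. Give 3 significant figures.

One atomic unit of energy density: u_au = E_h/a₀³ = m_e⁴e¹⁰/((4πε₀)⁵ℏ⁸) = 3.01 × 10¹³ J/m³.
9.33 × 3.01 × 10¹³ J/m³ = 2.81 × 10¹⁴ J/m³

2.81 × 10¹⁴ J/m³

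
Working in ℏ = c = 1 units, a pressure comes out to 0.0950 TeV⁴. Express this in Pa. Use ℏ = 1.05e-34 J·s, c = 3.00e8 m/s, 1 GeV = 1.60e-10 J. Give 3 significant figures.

Pressure is [E]/[L]³ = [E]⁴/(ℏc)³.
1 GeV⁴ → 1/(ℏc)³ × (1 GeV in J)⁴ = 2.10e37 Pa.
Convert the energy scale: 0.0950 TeV⁴ = 9.50e10 GeV⁴.
Result: 9.50e10 × 2.10e37 = 1.99e48 Pa.

1.99e48 Pa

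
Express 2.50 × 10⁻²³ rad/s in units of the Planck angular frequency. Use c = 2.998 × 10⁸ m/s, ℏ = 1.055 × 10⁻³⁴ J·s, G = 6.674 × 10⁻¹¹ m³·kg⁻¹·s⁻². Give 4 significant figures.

Planck angular frequency: ω_P = √(c⁵/(ℏG)) = 1.855 × 10⁴³ rad/s.
2.50 × 10⁻²³ / 1.855 × 10⁴³ = 1.348 × 10⁻⁶⁶

1.348 × 10⁻⁶⁶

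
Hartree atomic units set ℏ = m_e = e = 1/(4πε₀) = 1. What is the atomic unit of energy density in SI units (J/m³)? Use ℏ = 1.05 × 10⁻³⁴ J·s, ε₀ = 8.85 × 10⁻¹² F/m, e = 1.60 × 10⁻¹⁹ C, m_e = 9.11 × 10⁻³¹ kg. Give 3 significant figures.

Dimensional analysis gives u_au = E_h/a₀³ = m_e⁴e¹⁰/((4πε₀)⁵ℏ⁸).
E_h = 4.38 × 10⁻¹⁸ J
a₀ = 5.26 × 10⁻¹¹ m
E_h/a₀³ = 3.01 × 10¹³ J/m³

3.01 × 10¹³ J/m³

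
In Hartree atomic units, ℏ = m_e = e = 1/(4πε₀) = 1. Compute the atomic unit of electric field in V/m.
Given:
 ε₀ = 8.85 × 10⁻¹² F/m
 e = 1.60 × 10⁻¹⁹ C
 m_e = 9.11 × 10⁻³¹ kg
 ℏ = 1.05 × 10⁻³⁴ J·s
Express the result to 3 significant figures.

5.20 × 10¹¹ V/m

From ℏ = m_e = e = 1/(4πε₀) = 1 the electric field scale is E_au = E_h/(e a₀) = m_e²e⁵/((4πε₀)³ℏ⁴).
E_h = 4.38 × 10⁻¹⁸ J
a₀ = 5.26 × 10⁻¹¹ m
E_h/(e·a₀) = 5.20 × 10¹¹ V/m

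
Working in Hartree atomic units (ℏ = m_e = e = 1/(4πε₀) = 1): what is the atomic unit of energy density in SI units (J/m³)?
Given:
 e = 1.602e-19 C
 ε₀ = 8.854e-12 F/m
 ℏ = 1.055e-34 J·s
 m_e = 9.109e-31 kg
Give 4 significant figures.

Dimensional analysis gives u_au = E_h/a₀³ = m_e⁴e¹⁰/((4πε₀)⁵ℏ⁸).
E_h = 4.354e-18 J
a₀ = 5.297e-11 m
E_h/a₀³ = 2.929e13 J/m³

2.929e13 J/m³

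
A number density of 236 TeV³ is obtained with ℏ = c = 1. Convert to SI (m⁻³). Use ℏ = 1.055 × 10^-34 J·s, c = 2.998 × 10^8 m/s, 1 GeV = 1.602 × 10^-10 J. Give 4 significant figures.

3.067 × 10^58 m⁻³

Number density is [L]⁻³ = [E]³/(ℏc)³.
1 GeV³ → 1/(ℏc)³ × (1 GeV in J)³ = 1.299 × 10^47 m⁻³.
Convert the energy scale: 236 TeV³ = 2.36 × 10^11 GeV³.
Result: 2.36 × 10^11 × 1.299 × 10^47 = 3.067 × 10^58 m⁻³.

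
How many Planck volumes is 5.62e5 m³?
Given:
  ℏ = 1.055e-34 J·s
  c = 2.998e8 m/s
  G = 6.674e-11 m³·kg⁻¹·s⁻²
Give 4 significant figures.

Planck volume: V_P = (ℏG/c³)^(3/2) = 4.224e-105 m³.
5.62e5 / 4.224e-105 = 1.331e110

1.331e110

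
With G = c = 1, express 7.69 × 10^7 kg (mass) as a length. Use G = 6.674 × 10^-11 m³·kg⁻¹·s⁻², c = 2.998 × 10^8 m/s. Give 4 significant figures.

In G = c = 1 units mass has dimensions of length; the conversion factor is G/c².
7.69 × 10^7 kg × (G/c²) = 5.710 × 10^-20 m

5.710 × 10^-20 m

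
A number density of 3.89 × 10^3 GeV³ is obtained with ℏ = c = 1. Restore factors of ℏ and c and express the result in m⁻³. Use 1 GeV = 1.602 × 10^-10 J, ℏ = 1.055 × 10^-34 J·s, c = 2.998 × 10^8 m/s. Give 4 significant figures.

5.055 × 10^50 m⁻³

Number density is [L]⁻³ = [E]³/(ℏc)³.
1 GeV³ → 1/(ℏc)³ × (1 GeV in J)³ = 1.299 × 10^47 m⁻³.
Result: 3.89 × 10^3 × 1.299 × 10^47 = 5.055 × 10^50 m⁻³.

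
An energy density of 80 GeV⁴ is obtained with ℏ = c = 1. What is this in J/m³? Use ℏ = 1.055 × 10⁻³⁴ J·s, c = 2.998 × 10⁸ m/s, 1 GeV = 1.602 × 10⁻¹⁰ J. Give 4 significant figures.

1.665 × 10³⁹ J/m³

[E]/[L]³ = [E]⁴/(ℏc)³; restore (ℏc)⁻³.
1 GeV⁴ → 1/(ℏc)³ × (1 GeV in J)⁴ = 2.082 × 10³⁷ J/m³.
Result: 80 × 2.082 × 10³⁷ = 1.665 × 10³⁹ J/m³.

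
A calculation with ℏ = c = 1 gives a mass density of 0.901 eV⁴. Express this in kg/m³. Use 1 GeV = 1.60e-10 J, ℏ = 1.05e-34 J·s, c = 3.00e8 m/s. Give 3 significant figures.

2.10e-16 kg/m³

Mass density is [E]/(c²[L]³) = [E]⁴/(ℏ³c⁵).
1 GeV⁴ → 1/(ℏ³c⁵) × (1 GeV in J)⁴ = 2.33e20 kg/m³.
Convert the energy scale: 0.901 eV⁴ = 9.01e-37 GeV⁴.
Result: 9.01e-37 × 2.33e20 = 2.10e-16 kg/m³.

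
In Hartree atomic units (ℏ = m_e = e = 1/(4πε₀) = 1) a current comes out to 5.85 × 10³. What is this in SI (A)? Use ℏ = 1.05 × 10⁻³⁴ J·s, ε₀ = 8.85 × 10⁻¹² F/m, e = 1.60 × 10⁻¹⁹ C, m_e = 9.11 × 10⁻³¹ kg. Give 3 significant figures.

One atomic unit of electric current: I_au = e E_h/ℏ = m_e e⁵/((4πε₀)²ℏ³) = 6.67 × 10⁻³ A.
5.85 × 10³ × 6.67 × 10⁻³ A = 39 A

39 A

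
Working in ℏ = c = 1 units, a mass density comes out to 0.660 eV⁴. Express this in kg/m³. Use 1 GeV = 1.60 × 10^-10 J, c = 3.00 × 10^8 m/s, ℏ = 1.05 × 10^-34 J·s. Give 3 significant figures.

1.54 × 10^-16 kg/m³

Mass density is [E]/(c²[L]³) = [E]⁴/(ℏ³c⁵).
1 GeV⁴ → 1/(ℏ³c⁵) × (1 GeV in J)⁴ = 2.33 × 10^20 kg/m³.
Convert the energy scale: 0.660 eV⁴ = 6.60 × 10^-37 GeV⁴.
Result: 6.60 × 10^-37 × 2.33 × 10^20 = 1.54 × 10^-16 kg/m³.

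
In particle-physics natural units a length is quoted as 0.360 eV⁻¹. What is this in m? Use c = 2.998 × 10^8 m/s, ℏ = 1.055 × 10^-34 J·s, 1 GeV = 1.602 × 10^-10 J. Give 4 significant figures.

7.108 × 10^-8 m

A length is [E]⁻¹ in ℏ=c=1; restore one factor of ℏc.
1 GeV⁻¹ → ℏc × (1 GeV in J)⁻¹ = 1.974 × 10^-16 m.
Convert the energy scale: 0.360 eV⁻¹ = 3.60 × 10^8 GeV⁻¹.
Result: 3.60 × 10^8 × 1.974 × 10^-16 = 7.108 × 10^-8 m.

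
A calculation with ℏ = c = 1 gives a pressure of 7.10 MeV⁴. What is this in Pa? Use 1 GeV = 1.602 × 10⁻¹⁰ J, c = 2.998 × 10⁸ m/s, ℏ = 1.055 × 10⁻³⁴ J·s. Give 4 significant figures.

1.478 × 10²⁶ Pa

Pressure is [E]/[L]³ = [E]⁴/(ℏc)³.
1 GeV⁴ → 1/(ℏc)³ × (1 GeV in J)⁴ = 2.082 × 10³⁷ Pa.
Convert the energy scale: 7.10 MeV⁴ = 7.10 × 10⁻¹² GeV⁴.
Result: 7.10 × 10⁻¹² × 2.082 × 10³⁷ = 1.478 × 10²⁶ Pa.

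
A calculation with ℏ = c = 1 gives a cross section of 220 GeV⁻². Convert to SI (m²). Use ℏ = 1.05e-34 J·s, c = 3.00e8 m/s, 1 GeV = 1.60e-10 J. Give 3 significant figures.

Area is [L]² = [E]⁻²·(ℏc)²; restore (ℏc)².
1 GeV⁻² → (ℏc)² × (1 GeV in J)⁻² = 3.88e-32 m².
Result: 220 × 3.88e-32 = 8.53e-30 m².

8.53e-30 m²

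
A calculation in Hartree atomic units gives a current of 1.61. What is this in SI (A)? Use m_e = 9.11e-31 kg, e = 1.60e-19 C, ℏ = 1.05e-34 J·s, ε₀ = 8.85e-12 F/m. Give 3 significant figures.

0.0107 A

One atomic unit of electric current: I_au = e E_h/ℏ = m_e e⁵/((4πε₀)²ℏ³) = 6.67e-3 A.
1.61 × 6.67e-3 A = 0.0107 A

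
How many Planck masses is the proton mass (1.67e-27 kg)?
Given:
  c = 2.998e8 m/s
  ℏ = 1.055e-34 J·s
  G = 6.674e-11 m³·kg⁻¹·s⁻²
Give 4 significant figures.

7.671e-20

Planck mass: m_P = √(ℏc/G) = 2.177e-8 kg.
1.67e-27 / 2.177e-8 = 7.671e-20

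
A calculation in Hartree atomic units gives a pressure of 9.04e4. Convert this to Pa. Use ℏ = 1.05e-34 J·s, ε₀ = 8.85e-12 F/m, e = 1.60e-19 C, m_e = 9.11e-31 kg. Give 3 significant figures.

2.72e18 Pa

One atomic unit of pressure: P_au = E_h/a₀³ = m_e⁴e¹⁰/((4πε₀)⁵ℏ⁸) = 3.01e13 Pa.
9.04e4 × 3.01e13 Pa = 2.72e18 Pa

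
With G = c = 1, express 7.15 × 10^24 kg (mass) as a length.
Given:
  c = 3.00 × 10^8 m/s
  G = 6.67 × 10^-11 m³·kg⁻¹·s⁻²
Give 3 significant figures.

In G = c = 1 units mass has dimensions of length; the conversion factor is G/c².
7.15 × 10^24 kg × (G/c²) = 5.30 × 10^-3 m

5.30 × 10^-3 m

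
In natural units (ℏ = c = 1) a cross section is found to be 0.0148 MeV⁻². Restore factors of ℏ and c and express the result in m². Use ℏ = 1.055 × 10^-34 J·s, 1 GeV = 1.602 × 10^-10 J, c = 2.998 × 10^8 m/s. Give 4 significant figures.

Area is [L]² = [E]⁻²·(ℏc)²; restore (ℏc)².
1 GeV⁻² → (ℏc)² × (1 GeV in J)⁻² = 3.898 × 10^-32 m².
Convert the energy scale: 0.0148 MeV⁻² = 1.48 × 10^4 GeV⁻².
Result: 1.48 × 10^4 × 3.898 × 10^-32 = 5.769 × 10^-28 m².

5.769 × 10^-28 m²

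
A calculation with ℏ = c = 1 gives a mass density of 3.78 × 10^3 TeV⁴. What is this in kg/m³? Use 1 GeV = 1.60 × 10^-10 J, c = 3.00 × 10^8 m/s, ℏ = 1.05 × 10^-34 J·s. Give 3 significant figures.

8.81 × 10^35 kg/m³

Mass density is [E]/(c²[L]³) = [E]⁴/(ℏ³c⁵).
1 GeV⁴ → 1/(ℏ³c⁵) × (1 GeV in J)⁴ = 2.33 × 10^20 kg/m³.
Convert the energy scale: 3.78 × 10^3 TeV⁴ = 3.78 × 10^15 GeV⁴.
Result: 3.78 × 10^15 × 2.33 × 10^20 = 8.81 × 10^35 kg/m³.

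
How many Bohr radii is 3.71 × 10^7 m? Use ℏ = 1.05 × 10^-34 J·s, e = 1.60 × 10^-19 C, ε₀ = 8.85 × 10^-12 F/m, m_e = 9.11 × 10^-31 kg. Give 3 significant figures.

7.06 × 10^17

Bohr radius: a₀ = 4πε₀ℏ²/(m_e e²) = 5.26 × 10^-11 m.
3.71 × 10^7 / 5.26 × 10^-11 = 7.06 × 10^17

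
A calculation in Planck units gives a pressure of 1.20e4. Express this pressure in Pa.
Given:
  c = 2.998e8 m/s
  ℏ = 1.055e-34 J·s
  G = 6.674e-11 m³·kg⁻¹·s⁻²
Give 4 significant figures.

5.559e117 Pa

One Planck pressure: p_P = c⁷/(ℏG²) = 4.632e113 Pa.
1.20e4 × 4.632e113 Pa = 5.559e117 Pa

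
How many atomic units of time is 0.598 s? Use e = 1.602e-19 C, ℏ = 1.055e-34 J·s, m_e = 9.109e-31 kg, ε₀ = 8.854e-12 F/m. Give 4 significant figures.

2.468e16

atomic unit of time: τ_au = (4πε₀)²ℏ³/(m_e e⁴) = 2.423e-17 s.
0.598 / 2.423e-17 = 2.468e16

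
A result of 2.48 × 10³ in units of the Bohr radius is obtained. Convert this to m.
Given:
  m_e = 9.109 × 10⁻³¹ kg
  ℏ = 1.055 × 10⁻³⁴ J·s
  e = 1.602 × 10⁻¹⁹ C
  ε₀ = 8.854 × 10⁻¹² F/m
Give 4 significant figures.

1.314 × 10⁻⁷ m

One Bohr radius: a₀ = 4πε₀ℏ²/(m_e e²) = 5.297 × 10⁻¹¹ m.
2.48 × 10³ × 5.297 × 10⁻¹¹ m = 1.314 × 10⁻⁷ m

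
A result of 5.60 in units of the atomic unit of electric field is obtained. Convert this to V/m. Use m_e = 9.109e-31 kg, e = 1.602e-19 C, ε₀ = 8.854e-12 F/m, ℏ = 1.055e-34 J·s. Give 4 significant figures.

2.873e12 V/m

One atomic unit of electric field: E_au = E_h/(e a₀) = m_e²e⁵/((4πε₀)³ℏ⁴) = 5.131e11 V/m.
5.60 × 5.131e11 V/m = 2.873e12 V/m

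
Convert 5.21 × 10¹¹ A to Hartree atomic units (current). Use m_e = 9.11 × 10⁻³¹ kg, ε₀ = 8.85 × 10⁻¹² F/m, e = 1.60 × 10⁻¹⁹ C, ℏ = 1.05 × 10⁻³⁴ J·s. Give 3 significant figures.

atomic unit of electric current: I_au = e E_h/ℏ = m_e e⁵/((4πε₀)²ℏ³) = 6.67 × 10⁻³ A.
5.21 × 10¹¹ / 6.67 × 10⁻³ = 7.81 × 10¹³

7.81 × 10¹³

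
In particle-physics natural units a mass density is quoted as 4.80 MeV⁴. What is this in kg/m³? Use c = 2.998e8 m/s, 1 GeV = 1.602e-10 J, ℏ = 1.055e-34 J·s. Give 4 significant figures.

Mass density is [E]/(c²[L]³) = [E]⁴/(ℏ³c⁵).
1 GeV⁴ → 1/(ℏ³c⁵) × (1 GeV in J)⁴ = 2.316e20 kg/m³.
Convert the energy scale: 4.80 MeV⁴ = 4.80e-12 GeV⁴.
Result: 4.80e-12 × 2.316e20 = 1.112e9 kg/m³.

1.112e9 kg/m³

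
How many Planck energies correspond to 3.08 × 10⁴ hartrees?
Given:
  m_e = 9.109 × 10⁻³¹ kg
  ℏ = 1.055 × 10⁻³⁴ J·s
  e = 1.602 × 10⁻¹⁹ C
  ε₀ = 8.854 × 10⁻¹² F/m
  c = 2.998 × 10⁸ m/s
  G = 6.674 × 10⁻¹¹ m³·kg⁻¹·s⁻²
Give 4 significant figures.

hartree: E_h = m_e e⁴/(4πε₀ℏ)² = 4.354 × 10⁻¹⁸ J
Planck energy: E_P = √(ℏc⁵/G) = 1.957 × 10⁹ J
3.08 × 10⁴ × 4.354 × 10⁻¹⁸ / 1.957 × 10⁹ = 6.854 × 10⁻²³

6.854 × 10⁻²³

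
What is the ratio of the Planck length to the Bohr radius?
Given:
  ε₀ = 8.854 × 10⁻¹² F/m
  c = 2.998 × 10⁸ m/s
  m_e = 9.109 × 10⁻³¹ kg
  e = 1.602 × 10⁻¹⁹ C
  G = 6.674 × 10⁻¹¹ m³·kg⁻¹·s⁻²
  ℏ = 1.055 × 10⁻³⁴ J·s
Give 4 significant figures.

Planck length: ℓ_P = √(ℏG/c³) = 1.616 × 10⁻³⁵ m
Bohr radius: a₀ = 4πε₀ℏ²/(m_e e²) = 5.297 × 10⁻¹¹ m
ratio = 1.616 × 10⁻³⁵ / 5.297 × 10⁻¹¹ = 3.051 × 10⁻²⁵

3.051 × 10⁻²⁵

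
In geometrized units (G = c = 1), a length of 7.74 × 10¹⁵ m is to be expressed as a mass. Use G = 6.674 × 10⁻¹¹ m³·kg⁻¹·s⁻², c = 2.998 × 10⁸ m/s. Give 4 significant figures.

Length → mass via c²/G.
7.74 × 10¹⁵ m × (c²/G) = 1.042 × 10⁴³ kg

1.042 × 10⁴³ kg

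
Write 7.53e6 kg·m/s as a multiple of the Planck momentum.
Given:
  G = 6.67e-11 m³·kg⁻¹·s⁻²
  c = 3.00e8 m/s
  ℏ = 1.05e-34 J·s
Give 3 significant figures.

1.15e6

Planck momentum: p_P = √(ℏc³/G) = 6.52 kg·m/s.
7.53e6 / 6.52 = 1.15e6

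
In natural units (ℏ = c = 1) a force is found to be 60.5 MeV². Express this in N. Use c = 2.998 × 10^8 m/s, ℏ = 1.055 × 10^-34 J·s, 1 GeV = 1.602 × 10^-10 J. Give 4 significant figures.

49.09 N

Force is [E]/[L] = [E]²/(ℏc); restore (ℏc)⁻¹.
1 GeV² → 1/(ℏc) × (1 GeV in J)² = 8.114 × 10^5 N.
Convert the energy scale: 60.5 MeV² = 6.05 × 10^-5 GeV².
Result: 6.05 × 10^-5 × 8.114 × 10^5 = 49.09 N.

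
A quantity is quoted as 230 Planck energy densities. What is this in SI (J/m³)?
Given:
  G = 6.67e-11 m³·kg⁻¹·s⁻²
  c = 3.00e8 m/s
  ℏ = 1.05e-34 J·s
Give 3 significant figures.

1.08e116 J/m³

One Planck energy density: u_P = c⁷/(ℏG²) = 4.68e113 J/m³.
230 × 4.68e113 J/m³ = 1.08e116 J/m³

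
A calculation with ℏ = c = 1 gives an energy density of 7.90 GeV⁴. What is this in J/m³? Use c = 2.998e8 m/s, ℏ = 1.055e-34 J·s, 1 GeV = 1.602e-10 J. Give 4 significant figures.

[E]/[L]³ = [E]⁴/(ℏc)³; restore (ℏc)⁻³.
1 GeV⁴ → 1/(ℏc)³ × (1 GeV in J)⁴ = 2.082e37 J/m³.
Result: 7.90 × 2.082e37 = 1.644e38 J/m³.

1.644e38 J/m³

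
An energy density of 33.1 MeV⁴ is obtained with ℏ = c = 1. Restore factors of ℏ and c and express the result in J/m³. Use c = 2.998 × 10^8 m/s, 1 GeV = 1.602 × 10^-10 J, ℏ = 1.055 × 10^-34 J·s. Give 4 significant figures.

6.890 × 10^26 J/m³

[E]/[L]³ = [E]⁴/(ℏc)³; restore (ℏc)⁻³.
1 GeV⁴ → 1/(ℏc)³ × (1 GeV in J)⁴ = 2.082 × 10^37 J/m³.
Convert the energy scale: 33.1 MeV⁴ = 3.31 × 10^-11 GeV⁴.
Result: 3.31 × 10^-11 × 2.082 × 10^37 = 6.890 × 10^26 J/m³.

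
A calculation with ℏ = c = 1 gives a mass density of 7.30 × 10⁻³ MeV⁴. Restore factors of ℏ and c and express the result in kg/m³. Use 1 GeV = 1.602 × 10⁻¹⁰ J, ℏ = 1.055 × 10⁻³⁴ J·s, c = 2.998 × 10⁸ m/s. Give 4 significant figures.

Mass density is [E]/(c²[L]³) = [E]⁴/(ℏ³c⁵).
1 GeV⁴ → 1/(ℏ³c⁵) × (1 GeV in J)⁴ = 2.316 × 10²⁰ kg/m³.
Convert the energy scale: 7.30 × 10⁻³ MeV⁴ = 7.30 × 10⁻¹⁵ GeV⁴.
Result: 7.30 × 10⁻¹⁵ × 2.316 × 10²⁰ = 1.691 × 10⁶ kg/m³.

1.691 × 10⁶ kg/m³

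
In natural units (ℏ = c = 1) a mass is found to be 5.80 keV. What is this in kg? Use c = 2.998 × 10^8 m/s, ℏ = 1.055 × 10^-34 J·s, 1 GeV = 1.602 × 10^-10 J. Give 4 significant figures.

1.034 × 10^-32 kg

Mass is [E]/c²; divide by c².
1 GeV → 1/c² × (1 GeV in J) = 1.782 × 10^-27 kg.
Convert the energy scale: 5.80 keV = 5.80 × 10^-6 GeV.
Result: 5.80 × 10^-6 × 1.782 × 10^-27 = 1.034 × 10^-32 kg.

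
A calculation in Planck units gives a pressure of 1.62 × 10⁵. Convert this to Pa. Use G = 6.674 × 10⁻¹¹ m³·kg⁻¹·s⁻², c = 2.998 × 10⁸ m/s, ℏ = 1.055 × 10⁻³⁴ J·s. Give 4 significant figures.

One Planck pressure: p_P = c⁷/(ℏG²) = 4.632 × 10¹¹³ Pa.
1.62 × 10⁵ × 4.632 × 10¹¹³ Pa = 7.504 × 10¹¹⁸ Pa

7.504 × 10¹¹⁸ Pa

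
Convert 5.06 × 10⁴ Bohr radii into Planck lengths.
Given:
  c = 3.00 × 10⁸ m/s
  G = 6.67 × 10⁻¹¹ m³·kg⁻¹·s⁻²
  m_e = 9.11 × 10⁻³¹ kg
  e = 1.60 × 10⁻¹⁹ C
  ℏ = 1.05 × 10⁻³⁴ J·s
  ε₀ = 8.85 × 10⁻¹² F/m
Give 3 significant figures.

1.65 × 10²⁹

Bohr radius: a₀ = 4πε₀ℏ²/(m_e e²) = 5.26 × 10⁻¹¹ m
Planck length: ℓ_P = √(ℏG/c³) = 1.61 × 10⁻³⁵ m
5.06 × 10⁴ × 5.26 × 10⁻¹¹ / 1.61 × 10⁻³⁵ = 1.65 × 10²⁹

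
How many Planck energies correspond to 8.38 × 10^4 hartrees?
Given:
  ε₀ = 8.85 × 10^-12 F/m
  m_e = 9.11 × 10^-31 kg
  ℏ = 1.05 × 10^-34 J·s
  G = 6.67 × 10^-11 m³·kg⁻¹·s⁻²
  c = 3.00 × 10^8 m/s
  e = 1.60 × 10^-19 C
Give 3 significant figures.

1.88 × 10^-22

hartree: E_h = m_e e⁴/(4πε₀ℏ)² = 4.38 × 10^-18 J
Planck energy: E_P = √(ℏc⁵/G) = 1.96 × 10^9 J
8.38 × 10^4 × 4.38 × 10^-18 / 1.96 × 10^9 = 1.88 × 10^-22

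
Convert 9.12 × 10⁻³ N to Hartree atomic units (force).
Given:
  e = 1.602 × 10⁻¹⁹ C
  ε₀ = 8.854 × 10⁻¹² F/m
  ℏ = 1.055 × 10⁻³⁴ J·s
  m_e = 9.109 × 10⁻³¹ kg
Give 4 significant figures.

atomic unit of force: F_au = E_h/a₀ = m_e²e⁶/((4πε₀)³ℏ⁴) = 8.220 × 10⁻⁸ N.
9.12 × 10⁻³ / 8.220 × 10⁻⁸ = 1.110 × 10⁵

1.110 × 10⁵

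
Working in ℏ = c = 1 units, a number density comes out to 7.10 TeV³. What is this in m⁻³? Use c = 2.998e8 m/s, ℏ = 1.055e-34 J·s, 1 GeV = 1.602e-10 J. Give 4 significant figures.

9.226e56 m⁻³

Number density is [L]⁻³ = [E]³/(ℏc)³.
1 GeV³ → 1/(ℏc)³ × (1 GeV in J)³ = 1.299e47 m⁻³.
Convert the energy scale: 7.10 TeV³ = 7.10e9 GeV³.
Result: 7.10e9 × 1.299e47 = 9.226e56 m⁻³.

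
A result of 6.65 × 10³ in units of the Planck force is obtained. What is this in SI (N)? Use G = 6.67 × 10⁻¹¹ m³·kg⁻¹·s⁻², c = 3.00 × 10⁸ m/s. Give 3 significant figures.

8.08 × 10⁴⁷ N

One Planck force: F_P = c⁴/G = 1.21 × 10⁴⁴ N.
6.65 × 10³ × 1.21 × 10⁴⁴ N = 8.08 × 10⁴⁷ N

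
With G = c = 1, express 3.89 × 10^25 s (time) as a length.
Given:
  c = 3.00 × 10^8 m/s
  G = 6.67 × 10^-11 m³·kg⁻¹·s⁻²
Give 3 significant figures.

1.17 × 10^34 m

Time → length via c.
3.89 × 10^25 s × (c) = 1.17 × 10^34 m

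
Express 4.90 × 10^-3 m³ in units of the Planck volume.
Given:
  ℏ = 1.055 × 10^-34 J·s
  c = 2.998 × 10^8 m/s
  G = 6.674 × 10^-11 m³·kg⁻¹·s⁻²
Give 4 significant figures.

Planck volume: V_P = (ℏG/c³)^(3/2) = 4.224 × 10^-105 m³.
4.90 × 10^-3 / 4.224 × 10^-105 = 1.160 × 10^102

1.160 × 10^102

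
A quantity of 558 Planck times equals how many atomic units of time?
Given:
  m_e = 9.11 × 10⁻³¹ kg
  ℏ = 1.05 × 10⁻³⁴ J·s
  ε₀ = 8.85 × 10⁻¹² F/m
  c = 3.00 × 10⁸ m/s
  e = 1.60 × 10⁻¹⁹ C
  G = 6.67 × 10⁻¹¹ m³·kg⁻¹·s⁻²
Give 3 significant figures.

1.25 × 10⁻²⁴

Planck time: t_P = √(ℏG/c⁵) = 5.37 × 10⁻⁴⁴ s
atomic unit of time: τ_au = (4πε₀)²ℏ³/(m_e e⁴) = 2.40 × 10⁻¹⁷ s
558 × 5.37 × 10⁻⁴⁴ / 2.40 × 10⁻¹⁷ = 1.25 × 10⁻²⁴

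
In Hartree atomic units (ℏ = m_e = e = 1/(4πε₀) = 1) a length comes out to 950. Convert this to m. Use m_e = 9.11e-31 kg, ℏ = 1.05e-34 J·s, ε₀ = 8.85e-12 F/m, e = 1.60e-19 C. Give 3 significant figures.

One Bohr radius: a₀ = 4πε₀ℏ²/(m_e e²) = 5.26e-11 m.
950 × 5.26e-11 m = 4.99e-8 m

4.99e-8 m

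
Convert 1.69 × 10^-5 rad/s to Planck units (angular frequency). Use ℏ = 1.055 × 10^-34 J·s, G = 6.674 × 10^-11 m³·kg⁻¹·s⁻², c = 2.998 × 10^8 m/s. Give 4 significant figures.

Planck angular frequency: ω_P = √(c⁵/(ℏG)) = 1.855 × 10^43 rad/s.
1.69 × 10^-5 / 1.855 × 10^43 = 9.112 × 10^-49

9.112 × 10^-49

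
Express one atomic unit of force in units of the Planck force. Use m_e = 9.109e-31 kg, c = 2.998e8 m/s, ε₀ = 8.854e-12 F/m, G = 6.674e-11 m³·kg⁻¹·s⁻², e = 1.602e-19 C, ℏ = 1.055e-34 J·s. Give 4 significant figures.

6.791e-52

atomic unit of force: F_au = E_h/a₀ = m_e²e⁶/((4πε₀)³ℏ⁴) = 8.220e-8 N
Planck force: F_P = c⁴/G = 1.210e44 N
ratio = 8.220e-8 / 1.210e44 = 6.791e-52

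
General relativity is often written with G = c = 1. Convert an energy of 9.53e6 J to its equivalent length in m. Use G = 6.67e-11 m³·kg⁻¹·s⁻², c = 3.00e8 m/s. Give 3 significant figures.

Energy → length via G/c⁴.
9.53e6 J × (G/c⁴) = 7.85e-38 m

7.85e-38 m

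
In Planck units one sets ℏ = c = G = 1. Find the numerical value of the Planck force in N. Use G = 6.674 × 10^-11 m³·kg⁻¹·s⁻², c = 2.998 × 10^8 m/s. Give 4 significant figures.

F_P = c⁴/G
  = 8.078 × 10^33 / 6.674 × 10^-11
  = 1.210 × 10^44 N

1.210 × 10^44 N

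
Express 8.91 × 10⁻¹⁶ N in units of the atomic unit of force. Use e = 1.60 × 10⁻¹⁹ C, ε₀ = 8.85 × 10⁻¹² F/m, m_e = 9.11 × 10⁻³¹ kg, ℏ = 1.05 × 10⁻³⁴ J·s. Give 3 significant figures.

1.07 × 10⁻⁸

atomic unit of force: F_au = E_h/a₀ = m_e²e⁶/((4πε₀)³ℏ⁴) = 8.33 × 10⁻⁸ N.
8.91 × 10⁻¹⁶ / 8.33 × 10⁻⁸ = 1.07 × 10⁻⁸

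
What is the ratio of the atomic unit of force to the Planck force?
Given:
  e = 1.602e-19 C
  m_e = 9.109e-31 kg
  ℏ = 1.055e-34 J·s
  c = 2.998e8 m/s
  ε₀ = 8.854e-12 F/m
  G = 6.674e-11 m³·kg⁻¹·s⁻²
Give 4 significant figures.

atomic unit of force: F_au = E_h/a₀ = m_e²e⁶/((4πε₀)³ℏ⁴) = 8.220e-8 N
Planck force: F_P = c⁴/G = 1.210e44 N
ratio = 8.220e-8 / 1.210e44 = 6.791e-52

6.791e-52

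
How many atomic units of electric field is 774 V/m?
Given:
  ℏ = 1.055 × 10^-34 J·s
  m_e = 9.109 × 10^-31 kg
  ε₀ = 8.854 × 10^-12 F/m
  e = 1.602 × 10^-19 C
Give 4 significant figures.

atomic unit of electric field: E_au = E_h/(e a₀) = m_e²e⁵/((4πε₀)³ℏ⁴) = 5.131 × 10^11 V/m.
774 / 5.131 × 10^11 = 1.508 × 10^-9

1.508 × 10^-9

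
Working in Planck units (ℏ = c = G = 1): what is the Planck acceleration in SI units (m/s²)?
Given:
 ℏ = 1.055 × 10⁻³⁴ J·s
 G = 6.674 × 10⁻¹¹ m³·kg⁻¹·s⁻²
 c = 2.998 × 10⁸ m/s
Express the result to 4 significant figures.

Dimensional analysis gives a_P = √(c⁷/(ℏG)).
  = √(3.092 × 10¹⁰³)
  = 5.560 × 10⁵¹ m/s²

5.560 × 10⁵¹ m/s²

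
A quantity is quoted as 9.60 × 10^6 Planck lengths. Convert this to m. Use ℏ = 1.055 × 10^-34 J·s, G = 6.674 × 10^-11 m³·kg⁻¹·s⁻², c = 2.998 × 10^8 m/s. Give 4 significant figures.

One Planck length: ℓ_P = √(ℏG/c³) = 1.616 × 10^-35 m.
9.60 × 10^6 × 1.616 × 10^-35 m = 1.552 × 10^-28 m

1.552 × 10^-28 m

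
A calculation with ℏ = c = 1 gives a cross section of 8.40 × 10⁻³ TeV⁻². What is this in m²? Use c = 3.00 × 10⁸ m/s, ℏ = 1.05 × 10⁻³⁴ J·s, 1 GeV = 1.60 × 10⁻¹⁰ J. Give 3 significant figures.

3.26 × 10⁻⁴⁰ m²

Area is [L]² = [E]⁻²·(ℏc)²; restore (ℏc)².
1 GeV⁻² → (ℏc)² × (1 GeV in J)⁻² = 3.88 × 10⁻³² m².
Convert the energy scale: 8.40 × 10⁻³ TeV⁻² = 8.40 × 10⁻⁹ GeV⁻².
Result: 8.40 × 10⁻⁹ × 3.88 × 10⁻³² = 3.26 × 10⁻⁴⁰ m².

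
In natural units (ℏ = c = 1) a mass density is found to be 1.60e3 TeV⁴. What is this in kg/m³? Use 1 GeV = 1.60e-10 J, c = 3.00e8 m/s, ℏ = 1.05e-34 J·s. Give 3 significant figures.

3.73e35 kg/m³

Mass density is [E]/(c²[L]³) = [E]⁴/(ℏ³c⁵).
1 GeV⁴ → 1/(ℏ³c⁵) × (1 GeV in J)⁴ = 2.33e20 kg/m³.
Convert the energy scale: 1.60e3 TeV⁴ = 1.60e15 GeV⁴.
Result: 1.60e15 × 2.33e20 = 3.73e35 kg/m³.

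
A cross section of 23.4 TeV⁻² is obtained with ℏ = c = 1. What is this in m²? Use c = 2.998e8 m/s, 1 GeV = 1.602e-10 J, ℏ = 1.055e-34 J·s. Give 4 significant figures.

9.121e-37 m²

Area is [L]² = [E]⁻²·(ℏc)²; restore (ℏc)².
1 GeV⁻² → (ℏc)² × (1 GeV in J)⁻² = 3.898e-32 m².
Convert the energy scale: 23.4 TeV⁻² = 2.34e-5 GeV⁻².
Result: 2.34e-5 × 3.898e-32 = 9.121e-37 m².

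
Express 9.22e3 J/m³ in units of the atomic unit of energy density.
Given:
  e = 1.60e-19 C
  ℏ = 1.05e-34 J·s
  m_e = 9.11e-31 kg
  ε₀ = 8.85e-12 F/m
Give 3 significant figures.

3.06e-10

atomic unit of energy density: u_au = E_h/a₀³ = m_e⁴e¹⁰/((4πε₀)⁵ℏ⁸) = 3.01e13 J/m³.
9.22e3 / 3.01e13 = 3.06e-10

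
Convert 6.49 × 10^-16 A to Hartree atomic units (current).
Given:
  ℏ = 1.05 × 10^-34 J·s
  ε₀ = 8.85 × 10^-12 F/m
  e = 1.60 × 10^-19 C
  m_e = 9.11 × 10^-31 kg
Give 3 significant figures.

atomic unit of electric current: I_au = e E_h/ℏ = m_e e⁵/((4πε₀)²ℏ³) = 6.67 × 10^-3 A.
6.49 × 10^-16 / 6.67 × 10^-3 = 9.73 × 10^-14

9.73 × 10^-14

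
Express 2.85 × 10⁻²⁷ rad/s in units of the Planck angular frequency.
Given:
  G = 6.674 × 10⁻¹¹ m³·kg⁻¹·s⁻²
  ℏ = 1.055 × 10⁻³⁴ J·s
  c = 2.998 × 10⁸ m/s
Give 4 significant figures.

1.537 × 10⁻⁷⁰

Planck angular frequency: ω_P = √(c⁵/(ℏG)) = 1.855 × 10⁴³ rad/s.
2.85 × 10⁻²⁷ / 1.855 × 10⁴³ = 1.537 × 10⁻⁷⁰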